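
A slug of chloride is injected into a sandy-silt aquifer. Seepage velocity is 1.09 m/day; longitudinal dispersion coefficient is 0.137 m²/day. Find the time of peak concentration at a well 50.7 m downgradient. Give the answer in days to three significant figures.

46.4 days

For the 1D instantaneous-source solution, setting ∂C/∂t = 0 at fixed x gives v²t² + 2Dt − x² = 0, so t = (√(D² + v²x²) − D)/v².
√(D² + v²x²) = √(0.137² + 1.09² × 50.7²) = 55.26; v² = 1.1881.
t = (55.26 − 0.137)/1.1881 = 46.4 days (vs. the pure-advection estimate x/v = 46.5 d).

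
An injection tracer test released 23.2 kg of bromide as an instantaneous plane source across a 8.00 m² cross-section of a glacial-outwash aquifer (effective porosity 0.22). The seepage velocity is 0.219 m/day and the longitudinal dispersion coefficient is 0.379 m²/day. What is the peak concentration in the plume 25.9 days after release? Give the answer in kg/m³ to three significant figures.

The peak of an instantaneous 1D plume sits at x = vt; there the Gaussian factor is 1 and C_max = M/(n_e·A·√(4πDt)), where n_e·A is the pore area the mass is dissolved in.
√(4πDt) = √(4π × 0.379 × 25.9) = 11.11 m, so C_max = 23.2/(0.22 × 8.00 × 11.11) = 1.19 kg/m³.

1.19 kg/m³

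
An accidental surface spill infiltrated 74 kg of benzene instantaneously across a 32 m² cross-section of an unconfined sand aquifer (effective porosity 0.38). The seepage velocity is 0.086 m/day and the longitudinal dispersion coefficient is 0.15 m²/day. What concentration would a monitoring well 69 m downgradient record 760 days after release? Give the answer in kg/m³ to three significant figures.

0.156 kg/m³

For an instantaneous plane source, C(x,t) = M/(n_e·A·√(4πDt)) · exp(−(x−vt)²/(4Dt)), with n_e·A the pore (flow) area.
Plume center vt = 0.086 × 760 = 65.36 m, so the well at 69 m is 3.64 m downgradient of the peak.
√(4πDt) = 37.85 m, giving peak height M/(n_e·A·√(4πDt)) = 74/(0.38 × 32 × 37.85) = 0.1608 kg/m³.
(x−vt)²/(4Dt) = (3.64)²/(4 × 0.15 × 760) = 0.02906; exp(−0.02906) = 0.9714.
C = 0.1608 × 0.9714 = 0.156 kg/m³.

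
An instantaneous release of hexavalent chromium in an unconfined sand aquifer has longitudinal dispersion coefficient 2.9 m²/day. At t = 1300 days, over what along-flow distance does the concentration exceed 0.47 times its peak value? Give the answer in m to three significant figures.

213 m

The plume is Gaussian with σ = √(2Dt) = √(2 × 2.9 × 1300) = 86.83 m.
C/C_peak = exp(−Δx²/(2σ²)) = 0.47 ⇒ Δx = σ·√(−2 ln 0.47) = 86.83 × 1.229 = 106.7 m.
Width = 2Δx = 213 m.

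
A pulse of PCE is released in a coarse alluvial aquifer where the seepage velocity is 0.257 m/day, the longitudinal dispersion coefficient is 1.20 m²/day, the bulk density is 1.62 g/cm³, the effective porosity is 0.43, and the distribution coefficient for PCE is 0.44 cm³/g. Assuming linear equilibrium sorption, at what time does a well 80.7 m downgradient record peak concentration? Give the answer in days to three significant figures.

Retardation factor R = 1 + ρ_b·K_d/n = 1 + 1.62 × 0.44/0.43 = 2.658.
Sorption retards both mechanisms: v_R = v/R = 0.09669 m/day, D_R = D/R = 0.4515 m²/day.
Peak time from v_R²t² + 2D_R t − x² = 0: t = (√(D_R² + v_R²x²) − D_R)/v_R².
√(D_R² + v_R²x²) = √(0.4515² + 0.09669² × 80.7²) = 7.816; v_R² = 0.009349.
t = (7.816 − 0.4515)/0.009349 = 788 days.

788 days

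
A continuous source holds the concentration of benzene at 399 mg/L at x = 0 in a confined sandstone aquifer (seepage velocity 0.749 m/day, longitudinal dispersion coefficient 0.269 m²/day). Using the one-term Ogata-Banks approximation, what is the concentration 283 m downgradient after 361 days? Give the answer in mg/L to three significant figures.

72.9 mg/L

For a continuous step input, C/C₀ ≈ ½·erfc((x−vt)/(2√(Dt))).
vt = 0.749 × 361 = 270.389 m and 2√(Dt) = 2√(0.269 × 361) = 19.71 m.
Argument (x−vt)/(2√(Dt)) = (283 − 270.389)/19.71 = 0.6398; ½·erfc(0.6398) = 0.1828.
C = 399 × 0.1828 = 72.9 mg/L.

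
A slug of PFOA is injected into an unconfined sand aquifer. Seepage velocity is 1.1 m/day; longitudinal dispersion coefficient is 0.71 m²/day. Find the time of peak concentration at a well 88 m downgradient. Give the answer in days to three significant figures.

79.4 days

For the 1D instantaneous-source solution, setting ∂C/∂t = 0 at fixed x gives v²t² + 2Dt − x² = 0, so t = (√(D² + v²x²) − D)/v².
√(D² + v²x²) = √(0.71² + 1.1² × 88²) = 96.80; v² = 1.21.
t = (96.80 − 0.71)/1.21 = 79.4 days (vs. the pure-advection estimate x/v = 80.0 d).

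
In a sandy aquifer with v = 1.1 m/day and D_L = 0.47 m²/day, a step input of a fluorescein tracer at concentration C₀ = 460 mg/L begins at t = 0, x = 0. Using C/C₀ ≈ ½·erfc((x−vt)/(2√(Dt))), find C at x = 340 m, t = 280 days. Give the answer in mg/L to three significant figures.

For a continuous step input, C/C₀ ≈ ½·erfc((x−vt)/(2√(Dt))).
vt = 1.1 × 280 = 308 m and 2√(Dt) = 2√(0.47 × 280) = 22.94 m.
Argument (x−vt)/(2√(Dt)) = (340 − 308)/22.94 = 1.395; ½·erfc(1.395) = 0.02426.
C = 460 × 0.02426 = 11.2 mg/L.

11.2 mg/L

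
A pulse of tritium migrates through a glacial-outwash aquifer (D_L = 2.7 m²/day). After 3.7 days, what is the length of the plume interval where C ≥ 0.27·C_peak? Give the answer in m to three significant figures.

The plume is Gaussian with σ = √(2Dt) = √(2 × 2.7 × 3.7) = 4.470 m.
C/C_peak = exp(−Δx²/(2σ²)) = 0.27 ⇒ Δx = σ·√(−2 ln 0.27) = 4.470 × 1.618 = 7.232 m.
Width = 2Δx = 14.5 m.

14.5 m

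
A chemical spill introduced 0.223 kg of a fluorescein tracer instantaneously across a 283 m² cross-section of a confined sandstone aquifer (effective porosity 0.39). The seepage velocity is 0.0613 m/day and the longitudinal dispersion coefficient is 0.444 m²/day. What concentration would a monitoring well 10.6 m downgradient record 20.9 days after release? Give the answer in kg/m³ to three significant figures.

1.80e-05 kg/m³

For an instantaneous plane source, C(x,t) = M/(n_e·A·√(4πDt)) · exp(−(x−vt)²/(4Dt)), with n_e·A the pore (flow) area.
Plume center vt = 0.0613 × 20.9 = 1.28117 m, so the well at 10.6 m is 9.31883 m downgradient of the peak.
√(4πDt) = 10.80 m, giving peak height M/(n_e·A·√(4πDt)) = 0.223/(0.39 × 283 × 10.80) = 0.0001871 kg/m³.
(x−vt)²/(4Dt) = (9.31883)²/(4 × 0.444 × 20.9) = 2.340; exp(−2.340) = 0.09633.
C = 0.0001871 × 0.09633 = 1.80e-05 kg/m³.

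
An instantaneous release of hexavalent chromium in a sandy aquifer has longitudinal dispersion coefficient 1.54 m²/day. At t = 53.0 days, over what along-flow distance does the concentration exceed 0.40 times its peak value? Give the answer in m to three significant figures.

The plume is Gaussian with σ = √(2Dt) = √(2 × 1.54 × 53.0) = 12.78 m.
C/C_peak = exp(−Δx²/(2σ²)) = 0.40 ⇒ Δx = σ·√(−2 ln 0.40) = 12.78 × 1.354 = 17.30 m.
Width = 2Δx = 34.6 m.

34.6 m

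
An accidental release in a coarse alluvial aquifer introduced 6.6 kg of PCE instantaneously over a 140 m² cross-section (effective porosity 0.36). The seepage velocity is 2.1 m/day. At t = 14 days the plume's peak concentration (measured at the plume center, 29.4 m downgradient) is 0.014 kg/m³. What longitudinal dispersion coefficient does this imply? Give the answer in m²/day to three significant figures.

0.497 m²/day

At the plume center C_max = M/(n_e·A·√(4πDt)), so D = M²/(4πt·(n_e·A·C_max)²).
n_e·A·C_max = 0.36 × 140 × 0.014 = 0.7056 kg/m.
D = 6.6²/(4π × 14 × 0.7056²) = 0.497 m²/day.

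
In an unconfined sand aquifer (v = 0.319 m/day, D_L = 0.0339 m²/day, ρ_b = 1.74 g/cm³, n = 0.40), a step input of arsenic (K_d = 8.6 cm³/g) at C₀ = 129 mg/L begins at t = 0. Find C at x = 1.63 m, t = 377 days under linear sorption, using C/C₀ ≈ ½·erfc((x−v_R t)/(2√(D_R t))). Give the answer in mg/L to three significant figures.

Retardation factor R = 1 + ρ_b·K_d/n = 1 + 1.74 × 8.6/0.40 = 38.41.
Sorption retards both mechanisms: v_R = v/R = 0.008305 m/day, D_R = D/R = 0.0008826 m²/day.
v_R·t = 0.008305 × 377 = 3.130985 m; 2√(D_R t) = 1.154 m; argument = (1.63 − 3.130985)/1.154 = -1.301.
C = C₀ × ½·erfc(-1.301) = 129 × 0.9671 = 125 mg/L.

125 mg/L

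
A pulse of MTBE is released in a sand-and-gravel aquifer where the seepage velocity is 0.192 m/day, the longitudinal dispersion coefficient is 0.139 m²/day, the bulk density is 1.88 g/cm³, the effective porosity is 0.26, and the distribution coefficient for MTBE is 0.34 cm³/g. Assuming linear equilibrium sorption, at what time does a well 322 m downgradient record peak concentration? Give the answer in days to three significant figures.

Retardation factor R = 1 + ρ_b·K_d/n = 1 + 1.88 × 0.34/0.26 = 3.458.
Sorption retards both mechanisms: v_R = v/R = 0.05552 m/day, D_R = D/R = 0.04020 m²/day.
Peak time from v_R²t² + 2D_R t − x² = 0: t = (√(D_R² + v_R²x²) − D_R)/v_R².
√(D_R² + v_R²x²) = √(0.04020² + 0.05552² × 322²) = 17.88; v_R² = 0.003082.
t = (17.88 − 0.04020)/0.003082 = 5790 days.

5790 days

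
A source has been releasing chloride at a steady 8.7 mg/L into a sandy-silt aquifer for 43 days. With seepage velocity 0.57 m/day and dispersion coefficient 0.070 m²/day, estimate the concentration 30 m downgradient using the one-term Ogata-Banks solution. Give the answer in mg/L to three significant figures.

0.110 mg/L

For a continuous step input, C/C₀ ≈ ½·erfc((x−vt)/(2√(Dt))).
vt = 0.57 × 43 = 24.51 m and 2√(Dt) = 2√(0.070 × 43) = 3.470 m.
Argument (x−vt)/(2√(Dt)) = (30 − 24.51)/3.470 = 1.582; ½·erfc(1.582) = 0.01263.
C = 8.7 × 0.01263 = 0.110 mg/L.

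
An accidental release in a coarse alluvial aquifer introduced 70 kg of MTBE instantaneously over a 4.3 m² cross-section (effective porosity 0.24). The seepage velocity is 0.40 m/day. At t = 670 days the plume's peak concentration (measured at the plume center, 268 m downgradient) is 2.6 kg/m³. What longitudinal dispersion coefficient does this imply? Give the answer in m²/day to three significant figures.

0.0808 m²/day

At the plume center C_max = M/(n_e·A·√(4πDt)), so D = M²/(4πt·(n_e·A·C_max)²).
n_e·A·C_max = 0.24 × 4.3 × 2.6 = 2.683 kg/m.
D = 70²/(4π × 670 × 2.683²) = 0.0808 m²/day.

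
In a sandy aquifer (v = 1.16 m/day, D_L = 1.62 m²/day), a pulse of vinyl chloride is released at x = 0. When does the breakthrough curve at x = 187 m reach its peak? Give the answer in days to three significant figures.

160 days

For the 1D instantaneous-source solution, setting ∂C/∂t = 0 at fixed x gives v²t² + 2Dt − x² = 0, so t = (√(D² + v²x²) − D)/v².
√(D² + v²x²) = √(1.62² + 1.16² × 187²) = 216.9; v² = 1.3456.
t = (216.9 − 1.62)/1.3456 = 160 days (vs. the pure-advection estimate x/v = 161 d).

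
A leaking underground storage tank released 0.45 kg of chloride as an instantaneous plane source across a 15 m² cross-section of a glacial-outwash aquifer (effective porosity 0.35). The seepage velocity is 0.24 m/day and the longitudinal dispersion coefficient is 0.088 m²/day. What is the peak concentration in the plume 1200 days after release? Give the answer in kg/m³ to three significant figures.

0.00235 kg/m³

The peak of an instantaneous 1D plume sits at x = vt; there the Gaussian factor is 1 and C_max = M/(n_e·A·√(4πDt)), where n_e·A is the pore area the mass is dissolved in.
√(4πDt) = √(4π × 0.088 × 1200) = 36.43 m, so C_max = 0.45/(0.35 × 15 × 36.43) = 0.00235 kg/m³.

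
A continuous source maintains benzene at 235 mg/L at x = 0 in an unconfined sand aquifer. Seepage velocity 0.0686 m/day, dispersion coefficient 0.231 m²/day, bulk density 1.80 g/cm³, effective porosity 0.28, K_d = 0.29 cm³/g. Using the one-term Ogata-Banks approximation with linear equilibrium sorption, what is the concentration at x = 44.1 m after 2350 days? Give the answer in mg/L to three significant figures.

173 mg/L

Retardation factor R = 1 + ρ_b·K_d/n = 1 + 1.80 × 0.29/0.28 = 2.864.
Sorption retards both mechanisms: v_R = v/R = 0.02395 m/day, D_R = D/R = 0.08066 m²/day.
v_R·t = 0.02395 × 2350 = 56.2825 m; 2√(D_R t) = 27.54 m; argument = (44.1 − 56.2825)/27.54 = -0.4424.
C = C₀ × ½·erfc(-0.4424) = 235 × 0.7342 = 173 mg/L.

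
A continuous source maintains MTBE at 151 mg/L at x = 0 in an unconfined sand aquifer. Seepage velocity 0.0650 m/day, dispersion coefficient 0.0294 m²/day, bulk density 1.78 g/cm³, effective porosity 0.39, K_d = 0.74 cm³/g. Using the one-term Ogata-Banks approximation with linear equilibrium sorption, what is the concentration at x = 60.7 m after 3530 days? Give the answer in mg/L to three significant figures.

Retardation factor R = 1 + ρ_b·K_d/n = 1 + 1.78 × 0.74/0.39 = 4.377.
Sorption retards both mechanisms: v_R = v/R = 0.01485 m/day, D_R = D/R = 0.006717 m²/day.
v_R·t = 0.01485 × 3530 = 52.4205 m; 2√(D_R t) = 9.739 m; argument = (60.7 − 52.4205)/9.739 = 0.8501.
C = C₀ × ½·erfc(0.8501) = 151 × 0.1146 = 17.3 mg/L.

17.3 mg/L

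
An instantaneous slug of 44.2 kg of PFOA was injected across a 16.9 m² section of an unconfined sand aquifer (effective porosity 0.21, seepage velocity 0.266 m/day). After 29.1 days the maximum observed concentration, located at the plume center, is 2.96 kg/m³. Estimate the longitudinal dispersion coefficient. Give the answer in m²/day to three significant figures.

At the plume center C_max = M/(n_e·A·√(4πDt)), so D = M²/(4πt·(n_e·A·C_max)²).
n_e·A·C_max = 0.21 × 16.9 × 2.96 = 10.51 kg/m.
D = 44.2²/(4π × 29.1 × 10.51²) = 0.0484 m²/day.

0.0484 m²/day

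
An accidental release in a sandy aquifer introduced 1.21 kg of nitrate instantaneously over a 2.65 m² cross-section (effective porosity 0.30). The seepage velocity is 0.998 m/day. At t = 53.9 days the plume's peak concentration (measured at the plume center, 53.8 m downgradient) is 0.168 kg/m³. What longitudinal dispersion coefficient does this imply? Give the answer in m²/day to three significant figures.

0.121 m²/day

At the plume center C_max = M/(n_e·A·√(4πDt)), so D = M²/(4πt·(n_e·A·C_max)²).
n_e·A·C_max = 0.30 × 2.65 × 0.168 = 0.1336 kg/m.
D = 1.21²/(4π × 53.9 × 0.1336²) = 0.121 m²/day.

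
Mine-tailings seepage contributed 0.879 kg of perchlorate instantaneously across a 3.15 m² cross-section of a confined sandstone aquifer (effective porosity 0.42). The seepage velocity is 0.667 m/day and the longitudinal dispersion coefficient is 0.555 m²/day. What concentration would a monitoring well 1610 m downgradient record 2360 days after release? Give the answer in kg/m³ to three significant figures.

0.00405 kg/m³

For an instantaneous plane source, C(x,t) = M/(n_e·A·√(4πDt)) · exp(−(x−vt)²/(4Dt)), with n_e·A the pore (flow) area.
Plume center vt = 0.667 × 2360 = 1574.12 m, so the well at 1610 m is 35.88 m downgradient of the peak.
√(4πDt) = 128.3 m, giving peak height M/(n_e·A·√(4πDt)) = 0.879/(0.42 × 3.15 × 128.3) = 0.005178 kg/m³.
(x−vt)²/(4Dt) = (35.88)²/(4 × 0.555 × 2360) = 0.2457; exp(−0.2457) = 0.7822.
C = 0.005178 × 0.7822 = 0.00405 kg/m³.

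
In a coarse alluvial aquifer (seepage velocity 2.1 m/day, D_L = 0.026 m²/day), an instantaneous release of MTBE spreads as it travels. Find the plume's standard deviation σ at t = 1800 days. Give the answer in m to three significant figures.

Dispersive spreading gives a Gaussian with σ² = 2Dt; advection only shifts the center.
σ = √(2 × 0.026 × 1800) = 9.67 m.

9.67 m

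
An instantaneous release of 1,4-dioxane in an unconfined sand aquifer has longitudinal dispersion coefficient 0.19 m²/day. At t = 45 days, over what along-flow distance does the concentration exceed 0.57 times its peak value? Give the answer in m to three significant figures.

The plume is Gaussian with σ = √(2Dt) = √(2 × 0.19 × 45) = 4.135 m.
C/C_peak = exp(−Δx²/(2σ²)) = 0.57 ⇒ Δx = σ·√(−2 ln 0.57) = 4.135 × 1.060 = 4.383 m.
Width = 2Δx = 8.77 m.

8.77 m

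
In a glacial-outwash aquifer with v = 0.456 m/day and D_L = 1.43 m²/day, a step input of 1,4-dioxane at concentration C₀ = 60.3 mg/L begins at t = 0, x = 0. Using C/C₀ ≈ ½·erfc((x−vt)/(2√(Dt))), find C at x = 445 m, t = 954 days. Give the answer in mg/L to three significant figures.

For a continuous step input, C/C₀ ≈ ½·erfc((x−vt)/(2√(Dt))).
vt = 0.456 × 954 = 435.024 m and 2√(Dt) = 2√(1.43 × 954) = 73.87 m.
Argument (x−vt)/(2√(Dt)) = (445 − 435.024)/73.87 = 0.1350; ½·erfc(0.1350) = 0.4243.
C = 60.3 × 0.4243 = 25.6 mg/L.

25.6 mg/L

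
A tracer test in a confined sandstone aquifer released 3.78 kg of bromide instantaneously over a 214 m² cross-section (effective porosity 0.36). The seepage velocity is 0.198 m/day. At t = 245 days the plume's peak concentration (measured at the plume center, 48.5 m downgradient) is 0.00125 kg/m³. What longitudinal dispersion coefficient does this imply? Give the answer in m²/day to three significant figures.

At the plume center C_max = M/(n_e·A·√(4πDt)), so D = M²/(4πt·(n_e·A·C_max)²).
n_e·A·C_max = 0.36 × 214 × 0.00125 = 0.09630 kg/m.
D = 3.78²/(4π × 245 × 0.09630²) = 0.500 m²/day.

0.500 m²/day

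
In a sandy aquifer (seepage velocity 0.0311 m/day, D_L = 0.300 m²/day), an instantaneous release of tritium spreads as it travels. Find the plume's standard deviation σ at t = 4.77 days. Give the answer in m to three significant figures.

1.69 m

Dispersive spreading gives a Gaussian with σ² = 2Dt; advection only shifts the center.
σ = √(2 × 0.300 × 4.77) = 1.69 m.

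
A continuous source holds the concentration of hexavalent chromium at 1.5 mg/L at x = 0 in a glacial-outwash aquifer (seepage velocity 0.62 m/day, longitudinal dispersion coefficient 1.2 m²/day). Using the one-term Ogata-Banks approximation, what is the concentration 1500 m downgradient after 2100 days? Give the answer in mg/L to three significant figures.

0.00397 mg/L

For a continuous step input, C/C₀ ≈ ½·erfc((x−vt)/(2√(Dt))).
vt = 0.62 × 2100 = 1302 m and 2√(Dt) = 2√(1.2 × 2100) = 100.4 m.
Argument (x−vt)/(2√(Dt)) = (1500 − 1302)/100.4 = 1.972; ½·erfc(1.972) = 0.002645.
C = 1.5 × 0.002645 = 0.00397 mg/L.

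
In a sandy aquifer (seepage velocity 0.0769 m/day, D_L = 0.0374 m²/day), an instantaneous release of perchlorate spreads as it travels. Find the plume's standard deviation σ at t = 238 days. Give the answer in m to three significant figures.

4.22 m

Dispersive spreading gives a Gaussian with σ² = 2Dt; advection only shifts the center.
σ = √(2 × 0.0374 × 238) = 4.22 m.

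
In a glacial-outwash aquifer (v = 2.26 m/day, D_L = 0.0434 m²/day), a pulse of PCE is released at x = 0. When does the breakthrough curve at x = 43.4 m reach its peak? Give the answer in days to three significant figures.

19.2 days

For the 1D instantaneous-source solution, setting ∂C/∂t = 0 at fixed x gives v²t² + 2Dt − x² = 0, so t = (√(D² + v²x²) − D)/v².
√(D² + v²x²) = √(0.0434² + 2.26² × 43.4²) = 98.08; v² = 5.1076.
t = (98.08 − 0.0434)/5.1076 = 19.2 days (vs. the pure-advection estimate x/v = 19.2 d).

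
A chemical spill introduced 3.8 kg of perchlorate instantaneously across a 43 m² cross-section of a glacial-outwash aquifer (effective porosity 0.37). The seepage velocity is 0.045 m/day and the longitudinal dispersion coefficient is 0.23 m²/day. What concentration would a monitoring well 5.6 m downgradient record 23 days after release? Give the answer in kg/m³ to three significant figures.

For an instantaneous plane source, C(x,t) = M/(n_e·A·√(4πDt)) · exp(−(x−vt)²/(4Dt)), with n_e·A the pore (flow) area.
Plume center vt = 0.045 × 23 = 1.035 m, so the well at 5.6 m is 4.565 m downgradient of the peak.
√(4πDt) = 8.153 m, giving peak height M/(n_e·A·√(4πDt)) = 3.8/(0.37 × 43 × 8.153) = 0.02930 kg/m³.
(x−vt)²/(4Dt) = (4.565)²/(4 × 0.23 × 23) = 0.9848; exp(−0.9848) = 0.3735.
C = 0.02930 × 0.3735 = 0.0109 kg/m³.

0.0109 kg/m³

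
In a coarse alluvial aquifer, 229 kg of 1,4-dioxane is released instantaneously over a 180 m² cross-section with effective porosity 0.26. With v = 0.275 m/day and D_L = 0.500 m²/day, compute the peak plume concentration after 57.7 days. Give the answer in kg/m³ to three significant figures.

The peak of an instantaneous 1D plume sits at x = vt; there the Gaussian factor is 1 and C_max = M/(n_e·A·√(4πDt)), where n_e·A is the pore area the mass is dissolved in.
√(4πDt) = √(4π × 0.500 × 57.7) = 19.04 m, so C_max = 229/(0.26 × 180 × 19.04) = 0.257 kg/m³.

0.257 kg/m³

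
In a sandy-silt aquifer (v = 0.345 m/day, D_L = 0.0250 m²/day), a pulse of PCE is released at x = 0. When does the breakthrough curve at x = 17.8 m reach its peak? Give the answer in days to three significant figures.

51.4 days

For the 1D instantaneous-source solution, setting ∂C/∂t = 0 at fixed x gives v²t² + 2Dt − x² = 0, so t = (√(D² + v²x²) − D)/v².
√(D² + v²x²) = √(0.0250² + 0.345² × 17.8²) = 6.141; v² = 0.119025.
t = (6.141 − 0.0250)/0.119025 = 51.4 days (vs. the pure-advection estimate x/v = 51.6 d).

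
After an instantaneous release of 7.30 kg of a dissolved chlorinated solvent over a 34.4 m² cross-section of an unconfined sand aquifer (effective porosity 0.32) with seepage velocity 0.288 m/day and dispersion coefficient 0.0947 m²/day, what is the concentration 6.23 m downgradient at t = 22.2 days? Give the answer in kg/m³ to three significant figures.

For an instantaneous plane source, C(x,t) = M/(n_e·A·√(4πDt)) · exp(−(x−vt)²/(4Dt)), with n_e·A the pore (flow) area.
Plume center vt = 0.288 × 22.2 = 6.3936 m, so the well at 6.23 m is 0.1636 m upgradient of the peak.
√(4πDt) = 5.140 m, giving peak height M/(n_e·A·√(4πDt)) = 7.30/(0.32 × 34.4 × 5.140) = 0.1290 kg/m³.
(x−vt)²/(4Dt) = (-0.1636)²/(4 × 0.0947 × 22.2) = 0.003183; exp(−0.003183) = 0.9968.
C = 0.1290 × 0.9968 = 0.129 kg/m³.

0.129 kg/m³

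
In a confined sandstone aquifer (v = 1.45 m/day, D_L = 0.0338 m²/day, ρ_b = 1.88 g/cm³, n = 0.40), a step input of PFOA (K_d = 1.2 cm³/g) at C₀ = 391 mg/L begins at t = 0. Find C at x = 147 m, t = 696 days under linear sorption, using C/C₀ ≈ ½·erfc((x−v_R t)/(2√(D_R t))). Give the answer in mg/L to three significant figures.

Retardation factor R = 1 + ρ_b·K_d/n = 1 + 1.88 × 1.2/0.40 = 6.640.
Sorption retards both mechanisms: v_R = v/R = 0.2184 m/day, D_R = D/R = 0.005090 m²/day.
v_R·t = 0.2184 × 696 = 152.0064 m; 2√(D_R t) = 3.764 m; argument = (147 − 152.0064)/3.764 = -1.330.
C = C₀ × ½·erfc(-1.330) = 391 × 0.9700 = 379 mg/L.

379 mg/L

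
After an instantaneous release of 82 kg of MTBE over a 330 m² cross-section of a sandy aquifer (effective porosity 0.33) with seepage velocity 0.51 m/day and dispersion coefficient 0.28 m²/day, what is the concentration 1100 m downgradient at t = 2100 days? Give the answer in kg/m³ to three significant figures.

0.00613 kg/m³

For an instantaneous plane source, C(x,t) = M/(n_e·A·√(4πDt)) · exp(−(x−vt)²/(4Dt)), with n_e·A the pore (flow) area.
Plume center vt = 0.51 × 2100 = 1071 m, so the well at 1100 m is 29 m downgradient of the peak.
√(4πDt) = 85.96 m, giving peak height M/(n_e·A·√(4πDt)) = 82/(0.33 × 330 × 85.96) = 0.008760 kg/m³.
(x−vt)²/(4Dt) = (29)²/(4 × 0.28 × 2100) = 0.3576; exp(−0.3576) = 0.6994.
C = 0.008760 × 0.6994 = 0.00613 kg/m³.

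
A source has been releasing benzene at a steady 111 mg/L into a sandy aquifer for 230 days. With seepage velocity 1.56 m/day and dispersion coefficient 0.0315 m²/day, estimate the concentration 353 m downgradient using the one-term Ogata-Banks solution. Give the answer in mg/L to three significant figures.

For a continuous step input, C/C₀ ≈ ½·erfc((x−vt)/(2√(Dt))).
vt = 1.56 × 230 = 358.8 m and 2√(Dt) = 2√(0.0315 × 230) = 5.383 m.
Argument (x−vt)/(2√(Dt)) = (353 − 358.8)/5.383 = -1.077; ½·erfc(-1.077) = 0.9361.
C = 111 × 0.9361 = 104 mg/L.

104 mg/L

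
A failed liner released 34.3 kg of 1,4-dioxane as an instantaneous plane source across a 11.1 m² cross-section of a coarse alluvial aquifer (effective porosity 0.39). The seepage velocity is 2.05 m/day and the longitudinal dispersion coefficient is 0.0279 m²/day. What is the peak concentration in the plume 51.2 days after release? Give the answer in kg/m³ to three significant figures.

The peak of an instantaneous 1D plume sits at x = vt; there the Gaussian factor is 1 and C_max = M/(n_e·A·√(4πDt)), where n_e·A is the pore area the mass is dissolved in.
√(4πDt) = √(4π × 0.0279 × 51.2) = 4.237 m, so C_max = 34.3/(0.39 × 11.1 × 4.237) = 1.87 kg/m³.

1.87 kg/m³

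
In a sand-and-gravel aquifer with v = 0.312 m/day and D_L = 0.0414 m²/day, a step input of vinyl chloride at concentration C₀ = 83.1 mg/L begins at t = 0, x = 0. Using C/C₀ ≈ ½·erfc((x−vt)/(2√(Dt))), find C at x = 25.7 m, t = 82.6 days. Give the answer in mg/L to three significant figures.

42.5 mg/L

For a continuous step input, C/C₀ ≈ ½·erfc((x−vt)/(2√(Dt))).
vt = 0.312 × 82.6 = 25.7712 m and 2√(Dt) = 2√(0.0414 × 82.6) = 3.698 m.
Argument (x−vt)/(2√(Dt)) = (25.7 − 25.7712)/3.698 = -0.01925; ½·erfc(-0.01925) = 0.5109.
C = 83.1 × 0.5109 = 42.5 mg/L.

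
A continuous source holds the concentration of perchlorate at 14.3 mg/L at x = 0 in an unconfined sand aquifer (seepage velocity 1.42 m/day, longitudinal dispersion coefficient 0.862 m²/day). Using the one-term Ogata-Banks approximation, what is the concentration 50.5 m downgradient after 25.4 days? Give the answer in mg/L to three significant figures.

0.209 mg/L

For a continuous step input, C/C₀ ≈ ½·erfc((x−vt)/(2√(Dt))).
vt = 1.42 × 25.4 = 36.068 m and 2√(Dt) = 2√(0.862 × 25.4) = 9.358 m.
Argument (x−vt)/(2√(Dt)) = (50.5 − 36.068)/9.358 = 1.542; ½·erfc(1.542) = 0.01460.
C = 14.3 × 0.01460 = 0.209 mg/L.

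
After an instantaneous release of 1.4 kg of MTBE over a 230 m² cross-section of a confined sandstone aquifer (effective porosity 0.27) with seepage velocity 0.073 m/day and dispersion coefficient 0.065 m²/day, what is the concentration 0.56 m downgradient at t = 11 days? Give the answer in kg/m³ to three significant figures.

0.00737 kg/m³

For an instantaneous plane source, C(x,t) = M/(n_e·A·√(4πDt)) · exp(−(x−vt)²/(4Dt)), with n_e·A the pore (flow) area.
Plume center vt = 0.073 × 11 = 0.803 m, so the well at 0.56 m is 0.243 m upgradient of the peak.
√(4πDt) = 2.997 m, giving peak height M/(n_e·A·√(4πDt)) = 1.4/(0.27 × 230 × 2.997) = 0.007522 kg/m³.
(x−vt)²/(4Dt) = (-0.243)²/(4 × 0.065 × 11) = 0.02065; exp(−0.02065) = 0.9796.
C = 0.007522 × 0.9796 = 0.00737 kg/m³.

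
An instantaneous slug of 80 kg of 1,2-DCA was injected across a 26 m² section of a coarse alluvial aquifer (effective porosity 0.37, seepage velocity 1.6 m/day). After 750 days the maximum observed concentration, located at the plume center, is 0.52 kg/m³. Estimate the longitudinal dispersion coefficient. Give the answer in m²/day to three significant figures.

0.0271 m²/day

At the plume center C_max = M/(n_e·A·√(4πDt)), so D = M²/(4πt·(n_e·A·C_max)²).
n_e·A·C_max = 0.37 × 26 × 0.52 = 5.002 kg/m.
D = 80²/(4π × 750 × 5.002²) = 0.0271 m²/day.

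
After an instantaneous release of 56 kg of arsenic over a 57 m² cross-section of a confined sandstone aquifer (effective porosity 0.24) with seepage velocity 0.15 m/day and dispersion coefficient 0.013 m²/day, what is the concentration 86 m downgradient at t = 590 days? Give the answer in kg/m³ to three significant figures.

For an instantaneous plane source, C(x,t) = M/(n_e·A·√(4πDt)) · exp(−(x−vt)²/(4Dt)), with n_e·A the pore (flow) area.
Plume center vt = 0.15 × 590 = 88.5 m, so the well at 86 m is 2.5 m upgradient of the peak.
√(4πDt) = 9.818 m, giving peak height M/(n_e·A·√(4πDt)) = 56/(0.24 × 57 × 9.818) = 0.4169 kg/m³.
(x−vt)²/(4Dt) = (-2.5)²/(4 × 0.013 × 590) = 0.2037; exp(−0.2037) = 0.8157.
C = 0.4169 × 0.8157 = 0.340 kg/m³.

0.340 kg/m³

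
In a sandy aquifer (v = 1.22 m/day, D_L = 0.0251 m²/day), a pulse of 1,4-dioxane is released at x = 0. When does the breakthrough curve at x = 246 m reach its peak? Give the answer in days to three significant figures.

202 days

For the 1D instantaneous-source solution, setting ∂C/∂t = 0 at fixed x gives v²t² + 2Dt − x² = 0, so t = (√(D² + v²x²) − D)/v².
√(D² + v²x²) = √(0.0251² + 1.22² × 246²) = 300.1; v² = 1.4884.
t = (300.1 − 0.0251)/1.4884 = 202 days (vs. the pure-advection estimate x/v = 202 d).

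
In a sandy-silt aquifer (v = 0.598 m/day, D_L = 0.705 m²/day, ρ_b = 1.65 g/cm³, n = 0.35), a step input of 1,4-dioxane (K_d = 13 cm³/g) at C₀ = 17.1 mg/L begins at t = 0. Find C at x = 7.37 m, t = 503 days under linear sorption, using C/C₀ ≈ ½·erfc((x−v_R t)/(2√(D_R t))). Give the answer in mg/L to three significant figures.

Retardation factor R = 1 + ρ_b·K_d/n = 1 + 1.65 × 13/0.35 = 62.29.
Sorption retards both mechanisms: v_R = v/R = 0.009600 m/day, D_R = D/R = 0.01132 m²/day.
v_R·t = 0.009600 × 503 = 4.8288 m; 2√(D_R t) = 4.772 m; argument = (7.37 − 4.8288)/4.772 = 0.5325.
C = C₀ × ½·erfc(0.5325) = 17.1 × 0.2257 = 3.86 mg/L.

3.86 mg/L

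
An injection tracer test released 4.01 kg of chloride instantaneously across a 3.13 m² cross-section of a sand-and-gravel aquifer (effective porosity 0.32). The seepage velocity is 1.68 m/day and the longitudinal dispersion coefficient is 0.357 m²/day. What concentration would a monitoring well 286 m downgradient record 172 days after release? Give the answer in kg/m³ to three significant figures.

For an instantaneous plane source, C(x,t) = M/(n_e·A·√(4πDt)) · exp(−(x−vt)²/(4Dt)), with n_e·A the pore (flow) area.
Plume center vt = 1.68 × 172 = 288.96 m, so the well at 286 m is 2.96 m upgradient of the peak.
√(4πDt) = 27.78 m, giving peak height M/(n_e·A·√(4πDt)) = 4.01/(0.32 × 3.13 × 27.78) = 0.1441 kg/m³.
(x−vt)²/(4Dt) = (-2.96)²/(4 × 0.357 × 172) = 0.03567; exp(−0.03567) = 0.9650.
C = 0.1441 × 0.9650 = 0.139 kg/m³.

0.139 kg/m³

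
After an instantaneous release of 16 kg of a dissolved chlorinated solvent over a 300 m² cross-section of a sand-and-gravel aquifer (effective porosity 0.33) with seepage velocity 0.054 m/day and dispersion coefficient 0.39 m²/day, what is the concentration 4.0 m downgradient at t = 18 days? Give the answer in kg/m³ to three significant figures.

0.0124 kg/m³

For an instantaneous plane source, C(x,t) = M/(n_e·A·√(4πDt)) · exp(−(x−vt)²/(4Dt)), with n_e·A the pore (flow) area.
Plume center vt = 0.054 × 18 = 0.972 m, so the well at 4.0 m is 3.028 m downgradient of the peak.
√(4πDt) = 9.392 m, giving peak height M/(n_e·A·√(4πDt)) = 16/(0.33 × 300 × 9.392) = 0.01721 kg/m³.
(x−vt)²/(4Dt) = (3.028)²/(4 × 0.39 × 18) = 0.3265; exp(−0.3265) = 0.7214.
C = 0.01721 × 0.7214 = 0.0124 kg/m³.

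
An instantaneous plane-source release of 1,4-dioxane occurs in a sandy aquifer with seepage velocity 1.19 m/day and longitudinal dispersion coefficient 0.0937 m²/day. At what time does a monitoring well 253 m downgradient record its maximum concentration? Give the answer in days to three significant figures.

213 days

For the 1D instantaneous-source solution, setting ∂C/∂t = 0 at fixed x gives v²t² + 2Dt − x² = 0, so t = (√(D² + v²x²) − D)/v².
√(D² + v²x²) = √(0.0937² + 1.19² × 253²) = 301.1; v² = 1.4161.
t = (301.1 − 0.0937)/1.4161 = 213 days (vs. the pure-advection estimate x/v = 213 d).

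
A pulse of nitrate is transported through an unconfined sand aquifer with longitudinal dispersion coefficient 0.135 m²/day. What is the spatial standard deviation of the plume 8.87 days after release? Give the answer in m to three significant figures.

Dispersive spreading gives a Gaussian with σ² = 2Dt; advection only shifts the center.
σ = √(2 × 0.135 × 8.87) = 1.55 m.

1.55 m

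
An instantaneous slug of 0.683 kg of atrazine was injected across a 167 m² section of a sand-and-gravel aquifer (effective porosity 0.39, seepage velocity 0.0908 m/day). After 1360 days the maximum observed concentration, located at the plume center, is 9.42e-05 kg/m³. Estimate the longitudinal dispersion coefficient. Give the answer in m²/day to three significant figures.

At the plume center C_max = M/(n_e·A·√(4πDt)), so D = M²/(4πt·(n_e·A·C_max)²).
n_e·A·C_max = 0.39 × 167 × 9.42e-05 = 0.006135 kg/m.
D = 0.683²/(4π × 1360 × 0.006135²) = 0.725 m²/day.

0.725 m²/day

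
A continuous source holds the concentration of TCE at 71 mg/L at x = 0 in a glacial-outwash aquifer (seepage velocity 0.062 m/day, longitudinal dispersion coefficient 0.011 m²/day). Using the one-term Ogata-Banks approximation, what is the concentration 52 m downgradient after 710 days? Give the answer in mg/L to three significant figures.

For a continuous step input, C/C₀ ≈ ½·erfc((x−vt)/(2√(Dt))).
vt = 0.062 × 710 = 44.02 m and 2√(Dt) = 2√(0.011 × 710) = 5.589 m.
Argument (x−vt)/(2√(Dt)) = (52 − 44.02)/5.589 = 1.428; ½·erfc(1.428) = 0.02172.
C = 71 × 0.02172 = 1.54 mg/L.

1.54 mg/L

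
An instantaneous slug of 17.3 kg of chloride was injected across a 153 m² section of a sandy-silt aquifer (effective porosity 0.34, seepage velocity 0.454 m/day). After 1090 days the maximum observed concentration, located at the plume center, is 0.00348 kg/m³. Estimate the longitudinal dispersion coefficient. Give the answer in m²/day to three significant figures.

0.667 m²/day

At the plume center C_max = M/(n_e·A·√(4πDt)), so D = M²/(4πt·(n_e·A·C_max)²).
n_e·A·C_max = 0.34 × 153 × 0.00348 = 0.1810 kg/m.
D = 17.3²/(4π × 1090 × 0.1810²) = 0.667 m²/day.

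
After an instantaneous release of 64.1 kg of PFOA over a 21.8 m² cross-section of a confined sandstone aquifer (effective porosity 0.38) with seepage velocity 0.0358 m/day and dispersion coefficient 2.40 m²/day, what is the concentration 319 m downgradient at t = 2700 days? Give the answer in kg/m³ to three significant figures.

0.00403 kg/m³

For an instantaneous plane source, C(x,t) = M/(n_e·A·√(4πDt)) · exp(−(x−vt)²/(4Dt)), with n_e·A the pore (flow) area.
Plume center vt = 0.0358 × 2700 = 96.66 m, so the well at 319 m is 222.34 m downgradient of the peak.
√(4πDt) = 285.4 m, giving peak height M/(n_e·A·√(4πDt)) = 64.1/(0.38 × 21.8 × 285.4) = 0.02711 kg/m³.
(x−vt)²/(4Dt) = (222.34)²/(4 × 2.40 × 2700) = 1.907; exp(−1.907) = 0.1485.
C = 0.02711 × 0.1485 = 0.00403 kg/m³.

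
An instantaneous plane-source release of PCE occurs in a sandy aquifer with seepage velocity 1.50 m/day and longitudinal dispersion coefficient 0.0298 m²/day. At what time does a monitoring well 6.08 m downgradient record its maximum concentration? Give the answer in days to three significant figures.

For the 1D instantaneous-source solution, setting ∂C/∂t = 0 at fixed x gives v²t² + 2Dt − x² = 0, so t = (√(D² + v²x²) − D)/v².
√(D² + v²x²) = √(0.0298² + 1.50² × 6.08²) = 9.120; v² = 2.25.
t = (9.120 − 0.0298)/2.25 = 4.04 days (vs. the pure-advection estimate x/v = 4.05 d).

4.04 days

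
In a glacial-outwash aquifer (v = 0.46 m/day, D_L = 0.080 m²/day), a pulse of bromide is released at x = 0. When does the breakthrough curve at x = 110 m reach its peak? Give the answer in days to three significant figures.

239 days

For the 1D instantaneous-source solution, setting ∂C/∂t = 0 at fixed x gives v²t² + 2Dt − x² = 0, so t = (√(D² + v²x²) − D)/v².
√(D² + v²x²) = √(0.080² + 0.46² × 110²) = 50.60; v² = 0.2116.
t = (50.60 − 0.080)/0.2116 = 239 days (vs. the pure-advection estimate x/v = 239 d).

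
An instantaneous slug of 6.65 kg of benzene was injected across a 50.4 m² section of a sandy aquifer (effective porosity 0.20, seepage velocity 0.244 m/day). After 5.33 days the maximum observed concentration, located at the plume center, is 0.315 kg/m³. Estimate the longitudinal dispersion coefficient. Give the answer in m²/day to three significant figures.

At the plume center C_max = M/(n_e·A·√(4πDt)), so D = M²/(4πt·(n_e·A·C_max)²).
n_e·A·C_max = 0.20 × 50.4 × 0.315 = 3.175 kg/m.
D = 6.65²/(4π × 5.33 × 3.175²) = 0.0655 m²/day.

0.0655 m²/day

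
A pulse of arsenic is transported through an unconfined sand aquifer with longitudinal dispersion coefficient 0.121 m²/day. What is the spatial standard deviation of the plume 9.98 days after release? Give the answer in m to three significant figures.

1.55 m

Dispersive spreading gives a Gaussian with σ² = 2Dt; advection only shifts the center.
σ = √(2 × 0.121 × 9.98) = 1.55 m.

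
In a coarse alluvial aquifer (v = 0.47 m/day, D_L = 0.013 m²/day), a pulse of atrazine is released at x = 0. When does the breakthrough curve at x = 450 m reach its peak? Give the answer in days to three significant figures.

For the 1D instantaneous-source solution, setting ∂C/∂t = 0 at fixed x gives v²t² + 2Dt − x² = 0, so t = (√(D² + v²x²) − D)/v².
√(D² + v²x²) = √(0.013² + 0.47² × 450²) = 211.5; v² = 0.2209.
t = (211.5 − 0.013)/0.2209 = 957 days (vs. the pure-advection estimate x/v = 957 d).

957 days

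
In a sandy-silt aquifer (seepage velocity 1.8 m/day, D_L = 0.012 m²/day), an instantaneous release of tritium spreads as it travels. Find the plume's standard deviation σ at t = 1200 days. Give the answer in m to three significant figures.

5.37 m

Dispersive spreading gives a Gaussian with σ² = 2Dt; advection only shifts the center.
σ = √(2 × 0.012 × 1200) = 5.37 m.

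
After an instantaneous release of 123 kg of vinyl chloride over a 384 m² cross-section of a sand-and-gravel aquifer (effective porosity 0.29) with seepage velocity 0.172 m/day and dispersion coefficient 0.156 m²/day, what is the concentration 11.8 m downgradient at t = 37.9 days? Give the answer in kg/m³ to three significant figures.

0.0394 kg/m³

For an instantaneous plane source, C(x,t) = M/(n_e·A·√(4πDt)) · exp(−(x−vt)²/(4Dt)), with n_e·A the pore (flow) area.
Plume center vt = 0.172 × 37.9 = 6.5188 m, so the well at 11.8 m is 5.2812 m downgradient of the peak.
√(4πDt) = 8.620 m, giving peak height M/(n_e·A·√(4πDt)) = 123/(0.29 × 384 × 8.620) = 0.1281 kg/m³.
(x−vt)²/(4Dt) = (5.2812)²/(4 × 0.156 × 37.9) = 1.179; exp(−1.179) = 0.3076.
C = 0.1281 × 0.3076 = 0.0394 kg/m³.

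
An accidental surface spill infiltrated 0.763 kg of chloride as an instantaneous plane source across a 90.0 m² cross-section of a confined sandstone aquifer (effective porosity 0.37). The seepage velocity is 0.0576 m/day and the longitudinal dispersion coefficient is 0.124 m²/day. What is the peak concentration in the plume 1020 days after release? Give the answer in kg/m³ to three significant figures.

The peak of an instantaneous 1D plume sits at x = vt; there the Gaussian factor is 1 and C_max = M/(n_e·A·√(4πDt)), where n_e·A is the pore area the mass is dissolved in.
√(4πDt) = √(4π × 0.124 × 1020) = 39.87 m, so C_max = 0.763/(0.37 × 90.0 × 39.87) = 0.000575 kg/m³.

0.000575 kg/m³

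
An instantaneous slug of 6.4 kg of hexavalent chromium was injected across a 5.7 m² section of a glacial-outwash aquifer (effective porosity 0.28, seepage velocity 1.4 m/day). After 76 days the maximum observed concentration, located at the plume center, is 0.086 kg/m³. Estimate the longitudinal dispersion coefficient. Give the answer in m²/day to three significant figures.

2.28 m²/day

At the plume center C_max = M/(n_e·A·√(4πDt)), so D = M²/(4πt·(n_e·A·C_max)²).
n_e·A·C_max = 0.28 × 5.7 × 0.086 = 0.1373 kg/m.
D = 6.4²/(4π × 76 × 0.1373²) = 2.28 m²/day.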